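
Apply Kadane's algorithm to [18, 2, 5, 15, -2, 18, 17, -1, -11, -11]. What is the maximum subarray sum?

Using Kadane's algorithm on [18, 2, 5, 15, -2, 18, 17, -1, -11, -11]:

Scanning through the array:
Position 1 (value 2): max_ending_here = 20, max_so_far = 20
Position 2 (value 5): max_ending_here = 25, max_so_far = 25
Position 3 (value 15): max_ending_here = 40, max_so_far = 40
Position 4 (value -2): max_ending_here = 38, max_so_far = 40
Position 5 (value 18): max_ending_here = 56, max_so_far = 56
Position 6 (value 17): max_ending_here = 73, max_so_far = 73
Position 7 (value -1): max_ending_here = 72, max_so_far = 73
Position 8 (value -11): max_ending_here = 61, max_so_far = 73
Position 9 (value -11): max_ending_here = 50, max_so_far = 73

Maximum subarray: [18, 2, 5, 15, -2, 18, 17]
Maximum sum: 73

The maximum subarray is [18, 2, 5, 15, -2, 18, 17] with sum 73. This subarray runs from index 0 to index 6.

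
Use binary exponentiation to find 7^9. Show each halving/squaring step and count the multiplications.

Computing 7^9 by squaring (build up from 7^1; each line after the first costs one multiplication):

7^1 = 7
7^2 = (7^1)^2 = 7^2 = 49
7^4 = (7^2)^2 = 49^2 = 2401
7^8 = (7^4)^2 = 2401^2 = 5764801
7^9 = 7 * 7^8 = 7 * 5764801 = 40353607

Result: 40353607
Multiplications needed: 4 (4 lines after 7^1)

7^9 = 40353607. Using exponentiation by squaring, this requires 4 multiplications. The key idea: if the exponent is even, square the half-power; if odd, multiply by the base once.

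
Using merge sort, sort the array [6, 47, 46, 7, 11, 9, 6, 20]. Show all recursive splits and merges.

Merge sort trace:

Split: [6, 47, 46, 7, 11, 9, 6, 20] -> [6, 47, 46, 7] and [11, 9, 6, 20]
  Split: [6, 47, 46, 7] -> [6, 47] and [46, 7]
    Split: [6, 47] -> [6] and [47]
    Merge: [6] + [47] -> [6, 47]
    Split: [46, 7] -> [46] and [7]
    Merge: [46] + [7] -> [7, 46]
  Merge: [6, 47] + [7, 46] -> [6, 7, 46, 47]
  Split: [11, 9, 6, 20] -> [11, 9] and [6, 20]
    Split: [11, 9] -> [11] and [9]
    Merge: [11] + [9] -> [9, 11]
    Split: [6, 20] -> [6] and [20]
    Merge: [6] + [20] -> [6, 20]
  Merge: [9, 11] + [6, 20] -> [6, 9, 11, 20]
Merge: [6, 7, 46, 47] + [6, 9, 11, 20] -> [6, 6, 7, 9, 11, 20, 46, 47]

Final sorted array: [6, 6, 7, 9, 11, 20, 46, 47]

The merge sort proceeds by recursively splitting the array and merging sorted halves.
After all merges, the sorted array is [6, 6, 7, 9, 11, 20, 46, 47].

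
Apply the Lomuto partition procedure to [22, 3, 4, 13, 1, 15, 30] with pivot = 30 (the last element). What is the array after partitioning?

Lomuto partition with pivot = 30:

Initial array: [22, 3, 4, 13, 1, 15, 30]

arr[0]=22 <= 30: swap with position 0, array becomes [22, 3, 4, 13, 1, 15, 30]
arr[1]=3 <= 30: swap with position 1, array becomes [22, 3, 4, 13, 1, 15, 30]
arr[2]=4 <= 30: swap with position 2, array becomes [22, 3, 4, 13, 1, 15, 30]
arr[3]=13 <= 30: swap with position 3, array becomes [22, 3, 4, 13, 1, 15, 30]
arr[4]=1 <= 30: swap with position 4, array becomes [22, 3, 4, 13, 1, 15, 30]
arr[5]=15 <= 30: swap with position 5, array becomes [22, 3, 4, 13, 1, 15, 30]

Place pivot at position 6: [22, 3, 4, 13, 1, 15, 30]
Pivot position: 6

After partitioning with pivot 30, the array becomes [22, 3, 4, 13, 1, 15, 30]. The pivot is placed at index 6. All elements to the left of the pivot are <= 30, and all elements to the right are > 30.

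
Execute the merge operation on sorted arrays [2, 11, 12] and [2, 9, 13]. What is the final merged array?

Merging process:

Compare 2 vs 2: take 2 from left. Merged: [2]
Compare 11 vs 2: take 2 from right. Merged: [2, 2]
Compare 11 vs 9: take 9 from right. Merged: [2, 2, 9]
Compare 11 vs 13: take 11 from left. Merged: [2, 2, 9, 11]
Compare 12 vs 13: take 12 from left. Merged: [2, 2, 9, 11, 12]
Append remaining from right: [13]. Merged: [2, 2, 9, 11, 12, 13]

Final merged array: [2, 2, 9, 11, 12, 13]
Total comparisons: 5

The merged array is [2, 2, 9, 11, 12, 13], requiring 5 comparisons. The merge step runs in O(n) time where n is the total number of elements.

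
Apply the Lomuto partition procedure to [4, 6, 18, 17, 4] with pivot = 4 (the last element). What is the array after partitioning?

Lomuto partition with pivot = 4:

Initial array: [4, 6, 18, 17, 4]

arr[0]=4 <= 4: swap with position 0, array becomes [4, 6, 18, 17, 4]
arr[1]=6 > 4: no swap
arr[2]=18 > 4: no swap
arr[3]=17 > 4: no swap

Place pivot at position 1: [4, 4, 18, 17, 6]
Pivot position: 1

After partitioning with pivot 4, the array becomes [4, 4, 18, 17, 6]. The pivot is placed at index 1. All elements to the left of the pivot are <= 4, and all elements to the right are > 4.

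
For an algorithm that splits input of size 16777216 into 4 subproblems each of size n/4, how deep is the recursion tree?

For divide and conquer with division factor 4:

Problem sizes at each level:
Level 0: 16777216
Level 1: 4194304
Level 2: 1048576
Level 3: 262144
Level 4: 65536
Level 5: 16384
Level 6: 4096
Level 7: 1024
Level 8: 256
Level 9: 64
Level 10: 16
Level 11: 4
Level 12: 1

The root is level 0 and the size-1 base case is level 12 (the tree spans levels 0 through 12, i.e. 13 levels counting the root), so the depth is the number of divisions: log_4(16777216) = 12

The recursion tree depth is log_4(16777216) = 12. At each level, the problem size is divided by 4, so it takes 12 divisions to reduce to a base case of size 1. The algorithm makes 4 recursive calls at each level.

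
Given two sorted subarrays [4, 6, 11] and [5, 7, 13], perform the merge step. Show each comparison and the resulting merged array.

Merging process:

Compare 4 vs 5: take 4 from left. Merged: [4]
Compare 6 vs 5: take 5 from right. Merged: [4, 5]
Compare 6 vs 7: take 6 from left. Merged: [4, 5, 6]
Compare 11 vs 7: take 7 from right. Merged: [4, 5, 6, 7]
Compare 11 vs 13: take 11 from left. Merged: [4, 5, 6, 7, 11]
Append remaining from right: [13]. Merged: [4, 5, 6, 7, 11, 13]

Final merged array: [4, 5, 6, 7, 11, 13]
Total comparisons: 5

The merged array is [4, 5, 6, 7, 11, 13], requiring 5 comparisons. The merge step runs in O(n) time where n is the total number of elements.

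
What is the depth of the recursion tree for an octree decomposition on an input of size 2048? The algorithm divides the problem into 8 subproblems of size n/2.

For divide and conquer with division factor 2:

Problem sizes at each level:
Level 0: 2048
Level 1: 1024
Level 2: 512
Level 3: 256
Level 4: 128
Level 5: 64
Level 6: 32
Level 7: 16
Level 8: 8
Level 9: 4
Level 10: 2
Level 11: 1

The root is level 0 and the size-1 base case is level 11 (the tree spans levels 0 through 11, i.e. 12 levels counting the root), so the depth is the number of divisions: log_2(2048) = 11

The recursion tree depth is log_2(2048) = 11. At each level, the problem size is divided by 2, so it takes 11 divisions to reduce to a base case of size 1. The algorithm makes 8 recursive calls at each level.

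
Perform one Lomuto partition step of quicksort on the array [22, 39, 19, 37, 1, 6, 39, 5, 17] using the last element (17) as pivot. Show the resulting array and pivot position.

Lomuto partition with pivot = 17:

Initial array: [22, 39, 19, 37, 1, 6, 39, 5, 17]

arr[0]=22 > 17: no swap
arr[1]=39 > 17: no swap
arr[2]=19 > 17: no swap
arr[3]=37 > 17: no swap
arr[4]=1 <= 17: swap with position 0, array becomes [1, 39, 19, 37, 22, 6, 39, 5, 17]
arr[5]=6 <= 17: swap with position 1, array becomes [1, 6, 19, 37, 22, 39, 39, 5, 17]
arr[6]=39 > 17: no swap
arr[7]=5 <= 17: swap with position 2, array becomes [1, 6, 5, 37, 22, 39, 39, 19, 17]

Place pivot at position 3: [1, 6, 5, 17, 22, 39, 39, 19, 37]
Pivot position: 3

After partitioning with pivot 17, the array becomes [1, 6, 5, 17, 22, 39, 39, 19, 37]. The pivot is placed at index 3. All elements to the left of the pivot are <= 17, and all elements to the right are > 17.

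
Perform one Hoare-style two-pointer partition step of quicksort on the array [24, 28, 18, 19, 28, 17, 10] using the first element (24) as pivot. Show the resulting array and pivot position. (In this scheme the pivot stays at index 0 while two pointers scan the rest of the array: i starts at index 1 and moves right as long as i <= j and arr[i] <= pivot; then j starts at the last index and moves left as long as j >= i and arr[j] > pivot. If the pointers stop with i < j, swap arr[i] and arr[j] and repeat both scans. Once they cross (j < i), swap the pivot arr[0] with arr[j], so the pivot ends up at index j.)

Hoare-style two-pointer partition with pivot = 24:

Initial array: [24, 28, 18, 19, 28, 17, 10]

Pointers start at i = 1, j = 6.
i stops at index 1 (arr[1]=28 > 24), j stops at index 6 (arr[6]=10 <= 24): swap arr[1] and arr[6], array becomes [24, 10, 18, 19, 28, 17, 28]
i stops at index 4 (arr[4]=28 > 24), j stops at index 5 (arr[5]=17 <= 24): swap arr[4] and arr[5], array becomes [24, 10, 18, 19, 17, 28, 28]
i ends at 5, j ends at 4: the pointers have crossed (j < i), so scanning stops.

Swap pivot arr[0] with arr[4] to place pivot at position 4: [17, 10, 18, 19, 24, 28, 28]
Pivot position: 4

After partitioning with pivot 24, the array becomes [17, 10, 18, 19, 24, 28, 28]. The pivot is placed at index 4. All elements to the left of the pivot are <= 24, and all elements to the right are > 24.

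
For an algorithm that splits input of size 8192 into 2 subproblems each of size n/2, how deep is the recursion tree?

For divide and conquer with division factor 2:

Problem sizes at each level:
Level 0: 8192
Level 1: 4096
Level 2: 2048
Level 3: 1024
Level 4: 512
Level 5: 256
Level 6: 128
Level 7: 64
Level 8: 32
Level 9: 16
Level 10: 8
Level 11: 4
Level 12: 2
Level 13: 1

The root is level 0 and the size-1 base case is level 13 (the tree spans levels 0 through 13, i.e. 14 levels counting the root), so the depth is the number of divisions: log_2(8192) = 13

The recursion tree depth is log_2(8192) = 13. At each level, the problem size is divided by 2, so it takes 13 divisions to reduce to a base case of size 1. The algorithm makes 2 recursive calls at each level.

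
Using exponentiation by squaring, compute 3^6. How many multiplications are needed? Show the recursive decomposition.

Computing 3^6 by squaring (build up from 3^1; each line after the first costs one multiplication):

3^1 = 3
3^2 = (3^1)^2 = 3^2 = 9
3^3 = 3 * 3^2 = 3 * 9 = 27
3^6 = (3^3)^2 = 27^2 = 729

Result: 729
Multiplications needed: 3 (3 lines after 3^1)

3^6 = 729. Using exponentiation by squaring, this requires 3 multiplications. The key idea: if the exponent is even, square the half-power; if odd, multiply by the base once.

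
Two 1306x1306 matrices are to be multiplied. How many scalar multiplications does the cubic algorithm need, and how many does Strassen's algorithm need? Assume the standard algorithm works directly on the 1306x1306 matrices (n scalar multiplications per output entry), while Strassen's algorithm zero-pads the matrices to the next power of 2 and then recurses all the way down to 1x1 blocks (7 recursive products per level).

Matrix multiplication for 1306x1306 matrices:

Strassen's algorithm requires power-of-2 dimensions. Pad 1306x1306 to 2048x2048 (next power of 2).

Standard algorithm: 1306^3 = 2227560616 multiplications
Strassen's algorithm: 7^(log2(2048)) = 7^11 = 1977326743 multiplications
Savings: 2227560616 - 1977326743 = 250233873 multiplications

Standard: 2227560616 multiplications (1306^3). Strassen: 1977326743 multiplications (7^11, after padding to 2048x2048). Strassen reduces 8 recursive multiplications to 7 at each level.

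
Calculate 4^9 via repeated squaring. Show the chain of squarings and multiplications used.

Computing 4^9 by squaring (build up from 4^1; each line after the first costs one multiplication):

4^1 = 4
4^2 = (4^1)^2 = 4^2 = 16
4^4 = (4^2)^2 = 16^2 = 256
4^8 = (4^4)^2 = 256^2 = 65536
4^9 = 4 * 4^8 = 4 * 65536 = 262144

Result: 262144
Multiplications needed: 4 (4 lines after 4^1)

4^9 = 262144. Using exponentiation by squaring, this requires 4 multiplications. The key idea: if the exponent is even, square the half-power; if odd, multiply by the base once.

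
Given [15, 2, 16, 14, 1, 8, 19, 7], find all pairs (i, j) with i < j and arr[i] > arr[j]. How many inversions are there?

Finding inversions in [15, 2, 16, 14, 1, 8, 19, 7]:

(0, 1): arr[0]=15 > arr[1]=2
(0, 3): arr[0]=15 > arr[3]=14
(0, 4): arr[0]=15 > arr[4]=1
(0, 5): arr[0]=15 > arr[5]=8
(0, 7): arr[0]=15 > arr[7]=7
(1, 4): arr[1]=2 > arr[4]=1
(2, 3): arr[2]=16 > arr[3]=14
(2, 4): arr[2]=16 > arr[4]=1
(2, 5): arr[2]=16 > arr[5]=8
(2, 7): arr[2]=16 > arr[7]=7
(3, 4): arr[3]=14 > arr[4]=1
(3, 5): arr[3]=14 > arr[5]=8
(3, 7): arr[3]=14 > arr[7]=7
(5, 7): arr[5]=8 > arr[7]=7
(6, 7): arr[6]=19 > arr[7]=7

Total inversions: 15

The array has 15 inversion(s): (0,1), (0,3), (0,4), (0,5), (0,7), (1,4), (2,3), (2,4), (2,5), (2,7), (3,4), (3,5), (3,7), (5,7), (6,7). Each pair (i,j) satisfies i < j and arr[i] > arr[j].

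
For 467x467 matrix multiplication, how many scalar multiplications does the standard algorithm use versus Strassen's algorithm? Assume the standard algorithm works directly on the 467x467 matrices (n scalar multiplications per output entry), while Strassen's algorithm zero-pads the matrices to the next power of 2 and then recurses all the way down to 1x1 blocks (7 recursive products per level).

Matrix multiplication for 467x467 matrices:

Strassen's algorithm requires power-of-2 dimensions. Pad 467x467 to 512x512 (next power of 2).

Standard algorithm: 467^3 = 101847563 multiplications
Strassen's algorithm: 7^(log2(512)) = 7^9 = 40353607 multiplications
Savings: 101847563 - 40353607 = 61493956 multiplications

Standard: 101847563 multiplications (467^3). Strassen: 40353607 multiplications (7^9, after padding to 512x512). Strassen reduces 8 recursive multiplications to 7 at each level.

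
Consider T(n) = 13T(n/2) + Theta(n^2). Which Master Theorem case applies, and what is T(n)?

Master Theorem for T(n) = 13T(n/2) + O(n^2):

a = 13, b = 2, c = 2
log_b(a) = log_2(13) = 3.7004

Case 1: c = 2 < log_2(13) = 3.7004
T(n) = O(n^(log_2 13))

For T(n) = 13T(n/2) + O(n^2): log_2(13) = 3.7004. This is Case 1 of the Master Theorem (c < log_b(a), work dominated by leaves), giving O(n^(log_2 13)).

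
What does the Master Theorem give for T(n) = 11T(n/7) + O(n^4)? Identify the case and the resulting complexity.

Master Theorem for T(n) = 11T(n/7) + O(n^4):

a = 11, b = 7, c = 4
log_b(a) = log_7(11) = 1.2323

Case 3: c = 4 > log_7(11) = 1.2323
T(n) = O(n^4) = O(n^4)

For T(n) = 11T(n/7) + O(n^4): log_7(11) = 1.2323. This is Case 3 of the Master Theorem (c > log_b(a), work dominated by root), giving O(n^4).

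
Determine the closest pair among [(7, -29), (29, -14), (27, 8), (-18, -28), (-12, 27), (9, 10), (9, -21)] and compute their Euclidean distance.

Computing all pairwise distances among 7 points:

d((7, -29), (29, -14)) = 26.6271
d((7, -29), (27, 8)) = 42.0595
d((7, -29), (-18, -28)) = 25.02
d((7, -29), (-12, 27)) = 59.1354
d((7, -29), (9, 10)) = 39.0512
d((7, -29), (9, -21)) = 8.2462 <-- minimum
d((29, -14), (27, 8)) = 22.0907
d((29, -14), (-18, -28)) = 49.0408
d((29, -14), (-12, 27)) = 57.9828
d((29, -14), (9, 10)) = 31.241
d((29, -14), (9, -21)) = 21.1896
d((27, 8), (-18, -28)) = 57.6281
d((27, 8), (-12, 27)) = 43.382
d((27, 8), (9, 10)) = 18.1108
d((27, 8), (9, -21)) = 34.1321
d((-18, -28), (-12, 27)) = 55.3263
d((-18, -28), (9, 10)) = 46.6154
d((-18, -28), (9, -21)) = 27.8927
d((-12, 27), (9, 10)) = 27.0185
d((-12, 27), (9, -21)) = 52.3927
d((9, 10), (9, -21)) = 31.0

Closest pair: (7, -29) and (9, -21) with distance 8.2462

The closest pair is (7, -29) and (9, -21) with Euclidean distance 8.2462. For 7 points, brute-force pairwise comparison is shown above. For large n, the divide-and-conquer algorithm (sort by x, recurse on halves, check the dividing strip) achieves O(n log n).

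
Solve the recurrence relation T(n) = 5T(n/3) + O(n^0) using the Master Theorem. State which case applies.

Master Theorem for T(n) = 5T(n/3) + O(n^0):

a = 5, b = 3, c = 0
log_b(a) = log_3(5) = 1.4650

Case 1: c = 0 < log_3(5) = 1.4650
T(n) = O(n^(log_3 5))

For T(n) = 5T(n/3) + O(n^0): log_3(5) = 1.4650. This is Case 1 of the Master Theorem (c < log_b(a), work dominated by leaves), giving O(n^(log_3 5)).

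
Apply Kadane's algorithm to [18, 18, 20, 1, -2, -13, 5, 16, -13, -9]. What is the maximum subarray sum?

Using Kadane's algorithm on [18, 18, 20, 1, -2, -13, 5, 16, -13, -9]:

Scanning through the array:
Position 1 (value 18): max_ending_here = 36, max_so_far = 36
Position 2 (value 20): max_ending_here = 56, max_so_far = 56
Position 3 (value 1): max_ending_here = 57, max_so_far = 57
Position 4 (value -2): max_ending_here = 55, max_so_far = 57
Position 5 (value -13): max_ending_here = 42, max_so_far = 57
Position 6 (value 5): max_ending_here = 47, max_so_far = 57
Position 7 (value 16): max_ending_here = 63, max_so_far = 63
Position 8 (value -13): max_ending_here = 50, max_so_far = 63
Position 9 (value -9): max_ending_here = 41, max_so_far = 63

Maximum subarray: [18, 18, 20, 1, -2, -13, 5, 16]
Maximum sum: 63

The maximum subarray is [18, 18, 20, 1, -2, -13, 5, 16] with sum 63. This subarray runs from index 0 to index 7.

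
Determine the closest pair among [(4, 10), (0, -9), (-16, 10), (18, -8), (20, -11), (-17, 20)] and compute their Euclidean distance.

Computing all pairwise distances among 6 points:

d((4, 10), (0, -9)) = 19.4165
d((4, 10), (-16, 10)) = 20.0
d((4, 10), (18, -8)) = 22.8035
d((4, 10), (20, -11)) = 26.4008
d((4, 10), (-17, 20)) = 23.2594
d((0, -9), (-16, 10)) = 24.8395
d((0, -9), (18, -8)) = 18.0278
d((0, -9), (20, -11)) = 20.0998
d((0, -9), (-17, 20)) = 33.6155
d((-16, 10), (18, -8)) = 38.4708
d((-16, 10), (20, -11)) = 41.6773
d((-16, 10), (-17, 20)) = 10.0499
d((18, -8), (20, -11)) = 3.6056 <-- minimum
d((18, -8), (-17, 20)) = 44.8219
d((20, -11), (-17, 20)) = 48.2701

Closest pair: (18, -8) and (20, -11) with distance 3.6056

The closest pair is (18, -8) and (20, -11) with Euclidean distance 3.6056. For 6 points, brute-force pairwise comparison is shown above. For large n, the divide-and-conquer algorithm (sort by x, recurse on halves, check the dividing strip) achieves O(n log n).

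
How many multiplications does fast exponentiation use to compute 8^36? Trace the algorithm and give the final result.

Computing 8^36 by squaring (build up from 8^1; each line after the first costs one multiplication):

8^1 = 8
8^2 = (8^1)^2 = 8^2 = 64
8^4 = (8^2)^2 = 64^2 = 4096
8^8 = (8^4)^2 = 4096^2 = 16777216
8^9 = 8 * 8^8 = 8 * 16777216 = 134217728
8^18 = (8^9)^2 = 134217728^2 = 18014398509481984
8^36 = (8^18)^2 = 18014398509481984^2 = 324518553658426726783156020576256

Result: 324518553658426726783156020576256
Multiplications needed: 6 (6 lines after 8^1)

8^36 = 324518553658426726783156020576256. Using exponentiation by squaring, this requires 6 multiplications. The key idea: if the exponent is even, square the half-power; if odd, multiply by the base once.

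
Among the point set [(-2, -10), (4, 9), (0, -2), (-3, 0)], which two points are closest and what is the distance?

Computing all pairwise distances among 4 points:

d((-2, -10), (4, 9)) = 19.9249
d((-2, -10), (0, -2)) = 8.2462
d((-2, -10), (-3, 0)) = 10.0499
d((4, 9), (0, -2)) = 11.7047
d((4, 9), (-3, 0)) = 11.4018
d((0, -2), (-3, 0)) = 3.6056 <-- minimum

Closest pair: (0, -2) and (-3, 0) with distance 3.6056

The closest pair is (0, -2) and (-3, 0) with Euclidean distance 3.6056. For 4 points, brute-force pairwise comparison is shown above. For large n, the divide-and-conquer algorithm (sort by x, recurse on halves, check the dividing strip) achieves O(n log n).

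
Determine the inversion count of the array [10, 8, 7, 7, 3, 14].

Finding inversions in [10, 8, 7, 7, 3, 14]:

(0, 1): arr[0]=10 > arr[1]=8
(0, 2): arr[0]=10 > arr[2]=7
(0, 3): arr[0]=10 > arr[3]=7
(0, 4): arr[0]=10 > arr[4]=3
(1, 2): arr[1]=8 > arr[2]=7
(1, 3): arr[1]=8 > arr[3]=7
(1, 4): arr[1]=8 > arr[4]=3
(2, 4): arr[2]=7 > arr[4]=3
(3, 4): arr[3]=7 > arr[4]=3

Total inversions: 9

The array has 9 inversion(s): (0,1), (0,2), (0,3), (0,4), (1,2), (1,3), (1,4), (2,4), (3,4). Each pair (i,j) satisfies i < j and arr[i] > arr[j].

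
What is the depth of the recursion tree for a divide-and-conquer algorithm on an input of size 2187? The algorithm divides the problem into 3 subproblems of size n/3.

For divide and conquer with division factor 3:

Problem sizes at each level:
Level 0: 2187
Level 1: 729
Level 2: 243
Level 3: 81
Level 4: 27
Level 5: 9
Level 6: 3
Level 7: 1

The root is level 0 and the size-1 base case is level 7 (the tree spans levels 0 through 7, i.e. 8 levels counting the root), so the depth is the number of divisions: log_3(2187) = 7

The recursion tree depth is log_3(2187) = 7. At each level, the problem size is divided by 3, so it takes 7 divisions to reduce to a base case of size 1. The algorithm makes 3 recursive calls at each level.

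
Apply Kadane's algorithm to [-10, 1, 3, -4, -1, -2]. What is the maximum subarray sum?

Using Kadane's algorithm on [-10, 1, 3, -4, -1, -2]:

Scanning through the array:
Position 1 (value 1): max_ending_here = 1, max_so_far = 1
Position 2 (value 3): max_ending_here = 4, max_so_far = 4
Position 3 (value -4): max_ending_here = 0, max_so_far = 4
Position 4 (value -1): max_ending_here = -1, max_so_far = 4
Position 5 (value -2): max_ending_here = -2, max_so_far = 4

Maximum subarray: [1, 3]
Maximum sum: 4

The maximum subarray is [1, 3] with sum 4. This subarray runs from index 1 to index 2.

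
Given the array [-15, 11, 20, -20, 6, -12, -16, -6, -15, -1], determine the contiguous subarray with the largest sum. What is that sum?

Using Kadane's algorithm on [-15, 11, 20, -20, 6, -12, -16, -6, -15, -1]:

Scanning through the array:
Position 1 (value 11): max_ending_here = 11, max_so_far = 11
Position 2 (value 20): max_ending_here = 31, max_so_far = 31
Position 3 (value -20): max_ending_here = 11, max_so_far = 31
Position 4 (value 6): max_ending_here = 17, max_so_far = 31
Position 5 (value -12): max_ending_here = 5, max_so_far = 31
Position 6 (value -16): max_ending_here = -11, max_so_far = 31
Position 7 (value -6): max_ending_here = -6, max_so_far = 31
Position 8 (value -15): max_ending_here = -15, max_so_far = 31
Position 9 (value -1): max_ending_here = -1, max_so_far = 31

Maximum subarray: [11, 20]
Maximum sum: 31

The maximum subarray is [11, 20] with sum 31. This subarray runs from index 1 to index 2.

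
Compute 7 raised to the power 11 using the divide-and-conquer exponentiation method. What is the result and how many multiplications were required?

Computing 7^11 by squaring (build up from 7^1; each line after the first costs one multiplication):

7^1 = 7
7^2 = (7^1)^2 = 7^2 = 49
7^4 = (7^2)^2 = 49^2 = 2401
7^5 = 7 * 7^4 = 7 * 2401 = 16807
7^10 = (7^5)^2 = 16807^2 = 282475249
7^11 = 7 * 7^10 = 7 * 282475249 = 1977326743

Result: 1977326743
Multiplications needed: 5 (5 lines after 7^1)

7^11 = 1977326743. Using exponentiation by squaring, this requires 5 multiplications. The key idea: if the exponent is even, square the half-power; if odd, multiply by the base once.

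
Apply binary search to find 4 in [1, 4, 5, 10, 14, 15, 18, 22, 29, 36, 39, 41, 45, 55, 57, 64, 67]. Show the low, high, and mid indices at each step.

Binary search for 4 in [1, 4, 5, 10, 14, 15, 18, 22, 29, 36, 39, 41, 45, 55, 57, 64, 67]:

lo=0, hi=16, mid=8, arr[mid]=29 -> 29 > 4, search left half
lo=0, hi=7, mid=3, arr[mid]=10 -> 10 > 4, search left half
lo=0, hi=2, mid=1, arr[mid]=4 -> Found target at index 1!

Binary search finds 4 at index 1 after 3 comparisons. The search repeatedly halves the search space by comparing with the middle element.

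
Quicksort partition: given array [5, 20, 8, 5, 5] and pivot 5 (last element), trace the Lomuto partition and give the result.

Lomuto partition with pivot = 5:

Initial array: [5, 20, 8, 5, 5]

arr[0]=5 <= 5: swap with position 0, array becomes [5, 20, 8, 5, 5]
arr[1]=20 > 5: no swap
arr[2]=8 > 5: no swap
arr[3]=5 <= 5: swap with position 1, array becomes [5, 5, 8, 20, 5]

Place pivot at position 2: [5, 5, 5, 20, 8]
Pivot position: 2

After partitioning with pivot 5, the array becomes [5, 5, 5, 20, 8]. The pivot is placed at index 2. All elements to the left of the pivot are <= 5, and all elements to the right are > 5.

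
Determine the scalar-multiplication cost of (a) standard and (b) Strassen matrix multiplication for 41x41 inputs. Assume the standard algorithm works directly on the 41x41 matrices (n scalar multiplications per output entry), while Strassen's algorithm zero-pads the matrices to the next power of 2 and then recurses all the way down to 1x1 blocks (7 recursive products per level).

Matrix multiplication for 41x41 matrices:

Strassen's algorithm requires power-of-2 dimensions. Pad 41x41 to 64x64 (next power of 2).

Standard algorithm: 41^3 = 68921 multiplications
Strassen's algorithm: 7^(log2(64)) = 7^6 = 117649 multiplications
Difference: 68921 - 117649 = -48728 (Strassen uses MORE here due to padding overhead — for small or just-over-power-of-2 n, padding can outweigh the per-level savings)

Standard: 68921 multiplications (41^3). Strassen: 117649 multiplications (7^6, after padding to 64x64). Strassen reduces 8 recursive multiplications to 7 at each level.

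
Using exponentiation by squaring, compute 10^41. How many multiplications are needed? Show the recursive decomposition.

Computing 10^41 by squaring (build up from 10^1; each line after the first costs one multiplication):

10^1 = 10
10^2 = (10^1)^2 = 10^2 = 100
10^4 = (10^2)^2 = 100^2 = 10000
10^5 = 10 * 10^4 = 10 * 10000 = 100000
10^10 = (10^5)^2 = 100000^2 = 10000000000
10^20 = (10^10)^2 = 10000000000^2 = 100000000000000000000
10^40 = (10^20)^2 = 100000000000000000000^2 = 10000000000000000000000000000000000000000
10^41 = 10 * 10^40 = 10 * 10000000000000000000000000000000000000000 = 100000000000000000000000000000000000000000

Result: 100000000000000000000000000000000000000000
Multiplications needed: 7 (7 lines after 10^1)

10^41 = 100000000000000000000000000000000000000000. Using exponentiation by squaring, this requires 7 multiplications. The key idea: if the exponent is even, square the half-power; if odd, multiply by the base once.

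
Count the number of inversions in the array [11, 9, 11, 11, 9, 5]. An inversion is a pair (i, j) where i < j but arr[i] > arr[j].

Finding inversions in [11, 9, 11, 11, 9, 5]:

(0, 1): arr[0]=11 > arr[1]=9
(0, 4): arr[0]=11 > arr[4]=9
(0, 5): arr[0]=11 > arr[5]=5
(1, 5): arr[1]=9 > arr[5]=5
(2, 4): arr[2]=11 > arr[4]=9
(2, 5): arr[2]=11 > arr[5]=5
(3, 4): arr[3]=11 > arr[4]=9
(3, 5): arr[3]=11 > arr[5]=5
(4, 5): arr[4]=9 > arr[5]=5

Total inversions: 9

The array has 9 inversion(s): (0,1), (0,4), (0,5), (1,5), (2,4), (2,5), (3,4), (3,5), (4,5). Each pair (i,j) satisfies i < j and arr[i] > arr[j].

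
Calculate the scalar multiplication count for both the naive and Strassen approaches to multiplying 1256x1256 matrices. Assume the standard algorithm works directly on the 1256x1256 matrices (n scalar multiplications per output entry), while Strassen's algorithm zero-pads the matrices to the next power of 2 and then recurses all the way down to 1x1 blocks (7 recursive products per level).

Matrix multiplication for 1256x1256 matrices:

Strassen's algorithm requires power-of-2 dimensions. Pad 1256x1256 to 2048x2048 (next power of 2).

Standard algorithm: 1256^3 = 1981385216 multiplications
Strassen's algorithm: 7^(log2(2048)) = 7^11 = 1977326743 multiplications
Savings: 1981385216 - 1977326743 = 4058473 multiplications

Standard: 1981385216 multiplications (1256^3). Strassen: 1977326743 multiplications (7^11, after padding to 2048x2048). Strassen reduces 8 recursive multiplications to 7 at each level.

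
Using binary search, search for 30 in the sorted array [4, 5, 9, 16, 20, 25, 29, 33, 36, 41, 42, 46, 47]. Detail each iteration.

Binary search for 30 in [4, 5, 9, 16, 20, 25, 29, 33, 36, 41, 42, 46, 47]:

lo=0, hi=12, mid=6, arr[mid]=29 -> 29 < 30, search right half
lo=7, hi=12, mid=9, arr[mid]=41 -> 41 > 30, search left half
lo=7, hi=8, mid=7, arr[mid]=33 -> 33 > 30, search left half
lo=7 > hi=6, target 30 not found

Binary search determines that 30 is not in the array after 3 comparisons. The search space was exhausted without finding the target.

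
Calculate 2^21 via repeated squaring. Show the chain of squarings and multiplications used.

Computing 2^21 by squaring (build up from 2^1; each line after the first costs one multiplication):

2^1 = 2
2^2 = (2^1)^2 = 2^2 = 4
2^4 = (2^2)^2 = 4^2 = 16
2^5 = 2 * 2^4 = 2 * 16 = 32
2^10 = (2^5)^2 = 32^2 = 1024
2^20 = (2^10)^2 = 1024^2 = 1048576
2^21 = 2 * 2^20 = 2 * 1048576 = 2097152

Result: 2097152
Multiplications needed: 6 (6 lines after 2^1)

2^21 = 2097152. Using exponentiation by squaring, this requires 6 multiplications. The key idea: if the exponent is even, square the half-power; if odd, multiply by the base once.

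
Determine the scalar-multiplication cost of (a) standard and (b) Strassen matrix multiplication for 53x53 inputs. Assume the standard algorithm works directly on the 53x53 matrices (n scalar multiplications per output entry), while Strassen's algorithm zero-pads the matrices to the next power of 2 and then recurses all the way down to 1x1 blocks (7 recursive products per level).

Matrix multiplication for 53x53 matrices:

Strassen's algorithm requires power-of-2 dimensions. Pad 53x53 to 64x64 (next power of 2).

Standard algorithm: 53^3 = 148877 multiplications
Strassen's algorithm: 7^(log2(64)) = 7^6 = 117649 multiplications
Savings: 148877 - 117649 = 31228 multiplications

Standard: 148877 multiplications (53^3). Strassen: 117649 multiplications (7^6, after padding to 64x64). Strassen reduces 8 recursive multiplications to 7 at each level.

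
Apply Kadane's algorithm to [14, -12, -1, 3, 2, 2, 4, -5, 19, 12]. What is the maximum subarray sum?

Using Kadane's algorithm on [14, -12, -1, 3, 2, 2, 4, -5, 19, 12]:

Scanning through the array:
Position 1 (value -12): max_ending_here = 2, max_so_far = 14
Position 2 (value -1): max_ending_here = 1, max_so_far = 14
Position 3 (value 3): max_ending_here = 4, max_so_far = 14
Position 4 (value 2): max_ending_here = 6, max_so_far = 14
Position 5 (value 2): max_ending_here = 8, max_so_far = 14
Position 6 (value 4): max_ending_here = 12, max_so_far = 14
Position 7 (value -5): max_ending_here = 7, max_so_far = 14
Position 8 (value 19): max_ending_here = 26, max_so_far = 26
Position 9 (value 12): max_ending_here = 38, max_so_far = 38

Maximum subarray: [14, -12, -1, 3, 2, 2, 4, -5, 19, 12]
Maximum sum: 38

The maximum subarray is [14, -12, -1, 3, 2, 2, 4, -5, 19, 12] with sum 38. This subarray runs from index 0 to index 9.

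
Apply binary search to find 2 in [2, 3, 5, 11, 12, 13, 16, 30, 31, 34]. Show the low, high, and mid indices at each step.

Binary search for 2 in [2, 3, 5, 11, 12, 13, 16, 30, 31, 34]:

lo=0, hi=9, mid=4, arr[mid]=12 -> 12 > 2, search left half
lo=0, hi=3, mid=1, arr[mid]=3 -> 3 > 2, search left half
lo=0, hi=0, mid=0, arr[mid]=2 -> Found target at index 0!

Binary search finds 2 at index 0 after 3 comparisons. The search repeatedly halves the search space by comparing with the middle element.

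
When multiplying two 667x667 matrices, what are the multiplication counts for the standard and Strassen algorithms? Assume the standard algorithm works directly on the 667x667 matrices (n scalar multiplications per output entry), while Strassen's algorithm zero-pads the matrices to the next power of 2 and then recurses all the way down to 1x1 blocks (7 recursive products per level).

Matrix multiplication for 667x667 matrices:

Strassen's algorithm requires power-of-2 dimensions. Pad 667x667 to 1024x1024 (next power of 2).

Standard algorithm: 667^3 = 296740963 multiplications
Strassen's algorithm: 7^(log2(1024)) = 7^10 = 282475249 multiplications
Savings: 296740963 - 282475249 = 14265714 multiplications

Standard: 296740963 multiplications (667^3). Strassen: 282475249 multiplications (7^10, after padding to 1024x1024). Strassen reduces 8 recursive multiplications to 7 at each level.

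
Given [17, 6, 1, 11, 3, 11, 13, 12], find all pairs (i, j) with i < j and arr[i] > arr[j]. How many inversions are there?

Finding inversions in [17, 6, 1, 11, 3, 11, 13, 12]:

(0, 1): arr[0]=17 > arr[1]=6
(0, 2): arr[0]=17 > arr[2]=1
(0, 3): arr[0]=17 > arr[3]=11
(0, 4): arr[0]=17 > arr[4]=3
(0, 5): arr[0]=17 > arr[5]=11
(0, 6): arr[0]=17 > arr[6]=13
(0, 7): arr[0]=17 > arr[7]=12
(1, 2): arr[1]=6 > arr[2]=1
(1, 4): arr[1]=6 > arr[4]=3
(3, 4): arr[3]=11 > arr[4]=3
(6, 7): arr[6]=13 > arr[7]=12

Total inversions: 11

The array has 11 inversion(s): (0,1), (0,2), (0,3), (0,4), (0,5), (0,6), (0,7), (1,2), (1,4), (3,4), (6,7). Each pair (i,j) satisfies i < j and arr[i] > arr[j].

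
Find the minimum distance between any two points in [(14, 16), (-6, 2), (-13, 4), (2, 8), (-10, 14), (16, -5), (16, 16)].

Computing all pairwise distances among 7 points:

d((14, 16), (-6, 2)) = 24.4131
d((14, 16), (-13, 4)) = 29.5466
d((14, 16), (2, 8)) = 14.4222
d((14, 16), (-10, 14)) = 24.0832
d((14, 16), (16, -5)) = 21.095
d((14, 16), (16, 16)) = 2.0 <-- minimum
d((-6, 2), (-13, 4)) = 7.2801
d((-6, 2), (2, 8)) = 10.0
d((-6, 2), (-10, 14)) = 12.6491
d((-6, 2), (16, -5)) = 23.0868
d((-6, 2), (16, 16)) = 26.0768
d((-13, 4), (2, 8)) = 15.5242
d((-13, 4), (-10, 14)) = 10.4403
d((-13, 4), (16, -5)) = 30.3645
d((-13, 4), (16, 16)) = 31.3847
d((2, 8), (-10, 14)) = 13.4164
d((2, 8), (16, -5)) = 19.105
d((2, 8), (16, 16)) = 16.1245
d((-10, 14), (16, -5)) = 32.2025
d((-10, 14), (16, 16)) = 26.0768
d((16, -5), (16, 16)) = 21.0

Closest pair: (14, 16) and (16, 16) with distance 2.0

The closest pair is (14, 16) and (16, 16) with Euclidean distance 2.0. For 7 points, brute-force pairwise comparison is shown above. For large n, the divide-and-conquer algorithm (sort by x, recurse on halves, check the dividing strip) achieves O(n log n).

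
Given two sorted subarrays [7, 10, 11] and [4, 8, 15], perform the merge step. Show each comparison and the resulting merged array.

Merging process:

Compare 7 vs 4: take 4 from right. Merged: [4]
Compare 7 vs 8: take 7 from left. Merged: [4, 7]
Compare 10 vs 8: take 8 from right. Merged: [4, 7, 8]
Compare 10 vs 15: take 10 from left. Merged: [4, 7, 8, 10]
Compare 11 vs 15: take 11 from left. Merged: [4, 7, 8, 10, 11]
Append remaining from right: [15]. Merged: [4, 7, 8, 10, 11, 15]

Final merged array: [4, 7, 8, 10, 11, 15]
Total comparisons: 5

The merged array is [4, 7, 8, 10, 11, 15], requiring 5 comparisons. The merge step runs in O(n) time where n is the total number of elements.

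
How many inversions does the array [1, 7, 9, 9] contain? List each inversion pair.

Finding inversions in [1, 7, 9, 9]:


Total inversions: 0

The array has 0 inversions. It is already sorted.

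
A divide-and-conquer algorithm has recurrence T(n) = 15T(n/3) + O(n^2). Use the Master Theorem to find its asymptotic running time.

Master Theorem for T(n) = 15T(n/3) + O(n^2):

a = 15, b = 3, c = 2
log_b(a) = log_3(15) = 2.4650

Case 1: c = 2 < log_3(15) = 2.4650
T(n) = O(n^(log_3 15))

For T(n) = 15T(n/3) + O(n^2): log_3(15) = 2.4650. This is Case 1 of the Master Theorem (c < log_b(a), work dominated by leaves), giving O(n^(log_3 15)).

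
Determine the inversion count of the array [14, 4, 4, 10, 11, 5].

Finding inversions in [14, 4, 4, 10, 11, 5]:

(0, 1): arr[0]=14 > arr[1]=4
(0, 2): arr[0]=14 > arr[2]=4
(0, 3): arr[0]=14 > arr[3]=10
(0, 4): arr[0]=14 > arr[4]=11
(0, 5): arr[0]=14 > arr[5]=5
(3, 5): arr[3]=10 > arr[5]=5
(4, 5): arr[4]=11 > arr[5]=5

Total inversions: 7

The array has 7 inversion(s): (0,1), (0,2), (0,3), (0,4), (0,5), (3,5), (4,5). Each pair (i,j) satisfies i < j and arr[i] > arr[j].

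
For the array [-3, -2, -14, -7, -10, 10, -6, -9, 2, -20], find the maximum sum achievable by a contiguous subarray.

Using Kadane's algorithm on [-3, -2, -14, -7, -10, 10, -6, -9, 2, -20]:

Scanning through the array:
Position 1 (value -2): max_ending_here = -2, max_so_far = -2
Position 2 (value -14): max_ending_here = -14, max_so_far = -2
Position 3 (value -7): max_ending_here = -7, max_so_far = -2
Position 4 (value -10): max_ending_here = -10, max_so_far = -2
Position 5 (value 10): max_ending_here = 10, max_so_far = 10
Position 6 (value -6): max_ending_here = 4, max_so_far = 10
Position 7 (value -9): max_ending_here = -5, max_so_far = 10
Position 8 (value 2): max_ending_here = 2, max_so_far = 10
Position 9 (value -20): max_ending_here = -18, max_so_far = 10

Maximum subarray: [10]
Maximum sum: 10

The maximum subarray is [10] with sum 10. This subarray runs from index 5 to index 5.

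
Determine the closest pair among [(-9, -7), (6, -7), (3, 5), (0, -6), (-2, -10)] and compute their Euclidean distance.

Computing all pairwise distances among 5 points:

d((-9, -7), (6, -7)) = 15.0
d((-9, -7), (3, 5)) = 16.9706
d((-9, -7), (0, -6)) = 9.0554
d((-9, -7), (-2, -10)) = 7.6158
d((6, -7), (3, 5)) = 12.3693
d((6, -7), (0, -6)) = 6.0828
d((6, -7), (-2, -10)) = 8.544
d((3, 5), (0, -6)) = 11.4018
d((3, 5), (-2, -10)) = 15.8114
d((0, -6), (-2, -10)) = 4.4721 <-- minimum

Closest pair: (0, -6) and (-2, -10) with distance 4.4721

The closest pair is (0, -6) and (-2, -10) with Euclidean distance 4.4721. For 5 points, brute-force pairwise comparison is shown above. For large n, the divide-and-conquer algorithm (sort by x, recurse on halves, check the dividing strip) achieves O(n log n).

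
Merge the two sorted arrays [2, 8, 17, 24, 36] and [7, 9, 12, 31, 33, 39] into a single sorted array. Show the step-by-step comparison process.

Merging process:

Compare 2 vs 7: take 2 from left. Merged: [2]
Compare 8 vs 7: take 7 from right. Merged: [2, 7]
Compare 8 vs 9: take 8 from left. Merged: [2, 7, 8]
Compare 17 vs 9: take 9 from right. Merged: [2, 7, 8, 9]
Compare 17 vs 12: take 12 from right. Merged: [2, 7, 8, 9, 12]
Compare 17 vs 31: take 17 from left. Merged: [2, 7, 8, 9, 12, 17]
Compare 24 vs 31: take 24 from left. Merged: [2, 7, 8, 9, 12, 17, 24]
Compare 36 vs 31: take 31 from right. Merged: [2, 7, 8, 9, 12, 17, 24, 31]
Compare 36 vs 33: take 33 from right. Merged: [2, 7, 8, 9, 12, 17, 24, 31, 33]
Compare 36 vs 39: take 36 from left. Merged: [2, 7, 8, 9, 12, 17, 24, 31, 33, 36]
Append remaining from right: [39]. Merged: [2, 7, 8, 9, 12, 17, 24, 31, 33, 36, 39]

Final merged array: [2, 7, 8, 9, 12, 17, 24, 31, 33, 36, 39]
Total comparisons: 10

The merged array is [2, 7, 8, 9, 12, 17, 24, 31, 33, 36, 39], requiring 10 comparisons. The merge step runs in O(n) time where n is the total number of elements.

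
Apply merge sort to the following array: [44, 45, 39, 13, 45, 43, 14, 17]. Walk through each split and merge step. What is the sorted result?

Merge sort trace:

Split: [44, 45, 39, 13, 45, 43, 14, 17] -> [44, 45, 39, 13] and [45, 43, 14, 17]
  Split: [44, 45, 39, 13] -> [44, 45] and [39, 13]
    Split: [44, 45] -> [44] and [45]
    Merge: [44] + [45] -> [44, 45]
    Split: [39, 13] -> [39] and [13]
    Merge: [39] + [13] -> [13, 39]
  Merge: [44, 45] + [13, 39] -> [13, 39, 44, 45]
  Split: [45, 43, 14, 17] -> [45, 43] and [14, 17]
    Split: [45, 43] -> [45] and [43]
    Merge: [45] + [43] -> [43, 45]
    Split: [14, 17] -> [14] and [17]
    Merge: [14] + [17] -> [14, 17]
  Merge: [43, 45] + [14, 17] -> [14, 17, 43, 45]
Merge: [13, 39, 44, 45] + [14, 17, 43, 45] -> [13, 14, 17, 39, 43, 44, 45, 45]

Final sorted array: [13, 14, 17, 39, 43, 44, 45, 45]

The merge sort proceeds by recursively splitting the array and merging sorted halves.
After all merges, the sorted array is [13, 14, 17, 39, 43, 44, 45, 45].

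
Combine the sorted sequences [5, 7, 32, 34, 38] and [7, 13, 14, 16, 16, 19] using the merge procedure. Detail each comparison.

Merging process:

Compare 5 vs 7: take 5 from left. Merged: [5]
Compare 7 vs 7: take 7 from left. Merged: [5, 7]
Compare 32 vs 7: take 7 from right. Merged: [5, 7, 7]
Compare 32 vs 13: take 13 from right. Merged: [5, 7, 7, 13]
Compare 32 vs 14: take 14 from right. Merged: [5, 7, 7, 13, 14]
Compare 32 vs 16: take 16 from right. Merged: [5, 7, 7, 13, 14, 16]
Compare 32 vs 16: take 16 from right. Merged: [5, 7, 7, 13, 14, 16, 16]
Compare 32 vs 19: take 19 from right. Merged: [5, 7, 7, 13, 14, 16, 16, 19]
Append remaining from left: [32, 34, 38]. Merged: [5, 7, 7, 13, 14, 16, 16, 19, 32, 34, 38]

Final merged array: [5, 7, 7, 13, 14, 16, 16, 19, 32, 34, 38]
Total comparisons: 8

The merged array is [5, 7, 7, 13, 14, 16, 16, 19, 32, 34, 38], requiring 8 comparisons. The merge step runs in O(n) time where n is the total number of elements.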